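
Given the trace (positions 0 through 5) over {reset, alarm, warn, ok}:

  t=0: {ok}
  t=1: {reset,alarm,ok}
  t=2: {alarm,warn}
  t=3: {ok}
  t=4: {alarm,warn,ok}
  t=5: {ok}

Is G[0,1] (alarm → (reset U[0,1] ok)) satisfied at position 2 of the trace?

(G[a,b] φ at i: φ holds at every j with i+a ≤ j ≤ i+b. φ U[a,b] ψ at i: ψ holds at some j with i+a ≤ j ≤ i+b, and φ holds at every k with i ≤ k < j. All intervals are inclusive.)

False

Check (alarm → (reset U[0,1] ok)) at every j in [2,3]:
  j=2: antecedent true; consequent fails → ✗
  j=3: antecedent false → ✓
Fails at j=2 → formula fails.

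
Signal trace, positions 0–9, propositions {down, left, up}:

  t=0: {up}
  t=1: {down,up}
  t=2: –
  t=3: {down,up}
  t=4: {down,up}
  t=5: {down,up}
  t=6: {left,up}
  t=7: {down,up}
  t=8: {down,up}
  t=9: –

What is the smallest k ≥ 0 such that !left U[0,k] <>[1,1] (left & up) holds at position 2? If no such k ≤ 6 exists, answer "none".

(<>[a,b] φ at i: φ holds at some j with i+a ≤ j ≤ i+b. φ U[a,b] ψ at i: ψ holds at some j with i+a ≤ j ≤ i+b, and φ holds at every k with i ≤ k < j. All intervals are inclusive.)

Need earliest j ≥ 2 with <>[1,1] (left & up), and !left at every k in [2,j-1].
  j=2: rhs fails.
  j=3: rhs fails.
  j=4: rhs fails.
  j=5: rhs holds; lhs holds on [2,4]. k = 3.

3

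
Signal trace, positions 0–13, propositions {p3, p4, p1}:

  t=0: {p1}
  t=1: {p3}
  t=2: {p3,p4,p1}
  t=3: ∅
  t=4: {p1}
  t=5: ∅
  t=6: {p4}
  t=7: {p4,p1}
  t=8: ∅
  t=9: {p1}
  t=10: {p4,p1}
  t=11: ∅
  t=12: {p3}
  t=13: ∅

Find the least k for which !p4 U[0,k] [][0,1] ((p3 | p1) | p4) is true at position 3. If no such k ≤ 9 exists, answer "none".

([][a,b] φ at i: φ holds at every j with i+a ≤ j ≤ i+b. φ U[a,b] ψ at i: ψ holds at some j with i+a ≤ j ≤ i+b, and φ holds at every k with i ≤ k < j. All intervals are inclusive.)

3

Need earliest j ≥ 3 with [][0,1] ((p3 | p1) | p4), and !p4 at every k in [3,j-1].
  j=3: rhs fails.
  j=4: rhs fails.
  j=5: rhs fails.
  j=6: rhs holds; lhs holds on [3,5]. k = 3.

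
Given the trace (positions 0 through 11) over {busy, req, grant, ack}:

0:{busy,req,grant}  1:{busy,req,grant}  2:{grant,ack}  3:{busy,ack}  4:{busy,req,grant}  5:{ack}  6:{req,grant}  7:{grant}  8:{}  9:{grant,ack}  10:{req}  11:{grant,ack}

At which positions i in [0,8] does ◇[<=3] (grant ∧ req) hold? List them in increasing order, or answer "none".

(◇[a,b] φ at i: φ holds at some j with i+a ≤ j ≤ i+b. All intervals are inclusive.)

Evaluate at each i in [0,8]:
  i=0: ✓ (witness j=0)
  i=1: ✓ (witness j=1)
  i=2: ✓ (witness j=4)
  i=3: ✓ (witness j=4)
  i=4: ✓ (witness j=4)
  i=5: ✓ (witness j=6)
  i=6: ✓ (witness j=6)
  i=7: ✗ (none in [7,10])
  i=8: ✗ (none in [8,11])

0, 1, 2, 3, 4, 5, 6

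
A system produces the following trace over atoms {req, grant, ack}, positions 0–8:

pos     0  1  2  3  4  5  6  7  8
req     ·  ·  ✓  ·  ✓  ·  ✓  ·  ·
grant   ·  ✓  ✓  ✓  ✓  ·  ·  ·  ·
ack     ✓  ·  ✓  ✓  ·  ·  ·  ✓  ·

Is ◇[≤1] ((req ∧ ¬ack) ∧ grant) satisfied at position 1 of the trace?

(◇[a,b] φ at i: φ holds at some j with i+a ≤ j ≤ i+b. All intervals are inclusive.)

Check ((req ∧ ¬ack) ∧ grant) at each j in [1,2]:
  j=1: false
  j=2: false
No position in the window satisfies it → formula fails.

False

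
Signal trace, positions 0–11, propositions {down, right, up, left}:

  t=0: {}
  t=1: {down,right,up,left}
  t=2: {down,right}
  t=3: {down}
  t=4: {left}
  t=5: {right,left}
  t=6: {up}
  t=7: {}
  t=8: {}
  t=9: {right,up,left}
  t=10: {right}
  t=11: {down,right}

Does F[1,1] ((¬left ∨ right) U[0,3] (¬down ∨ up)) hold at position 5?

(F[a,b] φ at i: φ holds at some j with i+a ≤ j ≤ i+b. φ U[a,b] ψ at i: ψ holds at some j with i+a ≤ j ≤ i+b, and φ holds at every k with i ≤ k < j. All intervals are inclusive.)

Holds

Check ((¬left ∨ right) U[0,3] (¬down ∨ up)) at each j in [6,6]:
  j=6: holds
Found at j=6 → formula holds.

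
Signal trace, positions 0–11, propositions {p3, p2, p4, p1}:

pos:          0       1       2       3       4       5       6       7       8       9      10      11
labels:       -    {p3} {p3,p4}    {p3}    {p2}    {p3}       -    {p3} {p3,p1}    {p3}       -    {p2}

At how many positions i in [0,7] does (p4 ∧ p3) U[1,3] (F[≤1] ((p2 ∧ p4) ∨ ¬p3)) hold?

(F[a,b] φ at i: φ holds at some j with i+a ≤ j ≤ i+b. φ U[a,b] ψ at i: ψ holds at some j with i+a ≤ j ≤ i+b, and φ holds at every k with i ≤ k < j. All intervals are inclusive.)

1

Evaluate at each i in [0,7]:
  i=0: ✗ (lhs fails at k=0 before rhs at j=3)
  i=1: ✗ (lhs fails at k=1 before rhs at j=3)
  i=2: ✓ (rhs at j=3; lhs holds on [2,2])
  i=3: ✗ (lhs fails at k=3 before rhs at j=4)
  i=4: ✗ (lhs fails at k=4 before rhs at j=5)
  i=5: ✗ (lhs fails at k=5 before rhs at j=6)
  i=6: ✗ (lhs fails at k=6 before rhs at j=9)
  i=7: ✗ (lhs fails at k=7 before rhs at j=9)
Positions where it holds: {2} → 1.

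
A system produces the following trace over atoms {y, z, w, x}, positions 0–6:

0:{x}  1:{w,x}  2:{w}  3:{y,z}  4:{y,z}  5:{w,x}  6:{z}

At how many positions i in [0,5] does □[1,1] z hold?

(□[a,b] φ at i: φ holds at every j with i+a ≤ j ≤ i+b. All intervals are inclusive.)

3

Evaluate at each i in [0,5]:
  i=0: ✗ (fails at j=1)
  i=1: ✗ (fails at j=2)
  i=2: ✓ (all of [3,3])
  i=3: ✓ (all of [4,4])
  i=4: ✗ (fails at j=5)
  i=5: ✓ (all of [6,6])
Positions where it holds: {2, 3, 5} → 3.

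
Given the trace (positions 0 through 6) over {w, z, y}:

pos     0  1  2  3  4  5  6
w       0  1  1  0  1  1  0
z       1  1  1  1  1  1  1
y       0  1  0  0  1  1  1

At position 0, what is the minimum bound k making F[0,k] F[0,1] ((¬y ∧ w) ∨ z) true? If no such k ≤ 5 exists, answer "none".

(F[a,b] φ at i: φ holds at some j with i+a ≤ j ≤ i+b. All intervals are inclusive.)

0

Scan j = 0,1,… for F[0,1] ((¬y ∧ w) ∨ z):
  j=0: holds
First hit at j=0, so smallest k = 0-0 = 0.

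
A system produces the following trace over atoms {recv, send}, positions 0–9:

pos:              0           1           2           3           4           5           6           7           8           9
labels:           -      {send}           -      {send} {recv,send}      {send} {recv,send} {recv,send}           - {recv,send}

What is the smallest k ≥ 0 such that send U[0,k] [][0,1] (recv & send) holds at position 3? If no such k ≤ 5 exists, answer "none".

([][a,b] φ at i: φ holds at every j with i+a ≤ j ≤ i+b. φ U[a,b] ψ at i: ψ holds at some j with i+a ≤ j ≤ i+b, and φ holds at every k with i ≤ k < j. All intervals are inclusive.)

Need earliest j ≥ 3 with [][0,1] (recv & send), and send at every k in [3,j-1].
  j=3: rhs fails.
  j=4: rhs fails.
  j=5: rhs fails.
  j=6: rhs holds; lhs holds on [3,5]. k = 3.

3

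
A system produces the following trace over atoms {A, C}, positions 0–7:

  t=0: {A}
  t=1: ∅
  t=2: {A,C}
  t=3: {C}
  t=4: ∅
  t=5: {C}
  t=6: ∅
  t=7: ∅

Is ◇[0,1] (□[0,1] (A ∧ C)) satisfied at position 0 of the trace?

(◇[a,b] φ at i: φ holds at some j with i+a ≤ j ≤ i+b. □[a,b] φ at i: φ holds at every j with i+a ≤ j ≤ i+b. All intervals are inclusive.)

No

Check □[0,1] (A ∧ C) at each j in [0,1]:
  j=0: fails at 0
  j=1: fails at 1
No position in the window satisfies it → formula fails.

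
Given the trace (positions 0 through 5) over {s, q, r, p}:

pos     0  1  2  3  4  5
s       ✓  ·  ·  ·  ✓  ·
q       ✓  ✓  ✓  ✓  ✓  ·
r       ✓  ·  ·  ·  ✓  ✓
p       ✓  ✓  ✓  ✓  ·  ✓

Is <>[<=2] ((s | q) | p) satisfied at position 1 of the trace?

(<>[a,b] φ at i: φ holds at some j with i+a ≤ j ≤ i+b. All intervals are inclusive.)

True

Check ((s | q) | p) at each j in [1,3]:
  j=1: true
  j=2: true
  j=3: true
Found at j=1 → formula holds.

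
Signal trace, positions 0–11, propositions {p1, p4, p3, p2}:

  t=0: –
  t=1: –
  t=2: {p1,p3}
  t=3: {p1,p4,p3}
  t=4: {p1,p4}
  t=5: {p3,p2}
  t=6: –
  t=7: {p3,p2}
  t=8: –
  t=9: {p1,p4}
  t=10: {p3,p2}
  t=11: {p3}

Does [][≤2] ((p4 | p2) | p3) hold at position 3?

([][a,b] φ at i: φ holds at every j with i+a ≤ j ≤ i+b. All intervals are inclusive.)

Check ((p4 | p2) | p3) at every j in [3,5]:
  j=3: true
  j=4: true
  j=5: true
All positions satisfy it → formula holds.

Holds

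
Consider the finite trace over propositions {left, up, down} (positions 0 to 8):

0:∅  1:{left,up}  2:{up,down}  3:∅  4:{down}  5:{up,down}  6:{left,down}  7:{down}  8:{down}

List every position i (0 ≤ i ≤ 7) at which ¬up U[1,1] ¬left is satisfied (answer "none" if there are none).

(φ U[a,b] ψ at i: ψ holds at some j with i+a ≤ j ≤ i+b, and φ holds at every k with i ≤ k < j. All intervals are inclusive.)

Evaluate at each i in [0,7]:
  i=0: ✗ (no rhs in [1,1])
  i=1: ✗ (lhs fails at k=1 before rhs at j=2)
  i=2: ✗ (lhs fails at k=2 before rhs at j=3)
  i=3: ✓ (rhs at j=4; lhs holds on [3,3])
  i=4: ✓ (rhs at j=5; lhs holds on [4,4])
  i=5: ✗ (no rhs in [6,6])
  i=6: ✓ (rhs at j=7; lhs holds on [6,6])
  i=7: ✓ (rhs at j=8; lhs holds on [7,7])

3, 4, 6, 7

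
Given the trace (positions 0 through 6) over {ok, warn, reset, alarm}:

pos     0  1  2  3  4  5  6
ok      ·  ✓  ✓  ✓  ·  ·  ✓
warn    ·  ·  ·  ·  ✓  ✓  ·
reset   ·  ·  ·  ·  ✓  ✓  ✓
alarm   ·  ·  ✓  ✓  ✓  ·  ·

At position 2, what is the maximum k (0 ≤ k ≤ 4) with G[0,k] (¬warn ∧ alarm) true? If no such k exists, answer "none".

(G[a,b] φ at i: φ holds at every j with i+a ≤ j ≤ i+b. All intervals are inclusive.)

1

(¬warn ∧ alarm) must hold from j=2 onward; find where it first fails.
  j=2: holds
  j=3: holds
  j=4: fails
Holds on [2,3], so largest k = 1.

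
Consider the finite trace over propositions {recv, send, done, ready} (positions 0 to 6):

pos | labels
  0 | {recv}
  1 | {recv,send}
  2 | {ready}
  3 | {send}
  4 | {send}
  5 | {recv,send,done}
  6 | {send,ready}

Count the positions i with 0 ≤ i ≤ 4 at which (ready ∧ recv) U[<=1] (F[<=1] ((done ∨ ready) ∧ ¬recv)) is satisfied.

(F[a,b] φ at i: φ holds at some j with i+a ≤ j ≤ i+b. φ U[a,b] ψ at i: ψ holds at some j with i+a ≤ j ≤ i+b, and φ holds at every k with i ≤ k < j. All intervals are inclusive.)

2

Evaluate at each i in [0,4]:
  i=0: ✗ (lhs fails at k=0 before rhs at j=1)
  i=1: ✓ (rhs at j=1)
  i=2: ✓ (rhs at j=2)
  i=3: ✗ (no rhs in [3,4])
  i=4: ✗ (lhs fails at k=4 before rhs at j=5)
Positions where it holds: {1, 2} → 2.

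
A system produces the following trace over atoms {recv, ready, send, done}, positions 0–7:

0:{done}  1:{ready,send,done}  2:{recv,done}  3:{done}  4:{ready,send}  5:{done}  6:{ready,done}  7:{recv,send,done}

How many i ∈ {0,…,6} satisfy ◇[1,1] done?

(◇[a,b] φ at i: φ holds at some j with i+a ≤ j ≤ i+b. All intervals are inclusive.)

Evaluate at each i in [0,6]:
  i=0: ✓ (witness j=1)
  i=1: ✓ (witness j=2)
  i=2: ✓ (witness j=3)
  i=3: ✗ (none in [4,4])
  i=4: ✓ (witness j=5)
  i=5: ✓ (witness j=6)
  i=6: ✓ (witness j=7)
Positions where it holds: {0, 1, 2, 4, 5, 6} → 6.

6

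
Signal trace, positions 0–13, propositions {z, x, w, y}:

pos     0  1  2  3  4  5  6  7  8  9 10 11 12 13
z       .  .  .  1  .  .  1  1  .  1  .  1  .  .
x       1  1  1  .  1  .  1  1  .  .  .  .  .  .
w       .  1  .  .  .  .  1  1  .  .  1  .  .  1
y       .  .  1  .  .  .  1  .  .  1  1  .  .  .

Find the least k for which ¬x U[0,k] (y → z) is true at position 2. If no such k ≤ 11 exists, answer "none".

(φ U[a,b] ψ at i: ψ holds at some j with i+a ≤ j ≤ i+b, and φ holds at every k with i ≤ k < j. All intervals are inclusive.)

Need earliest j ≥ 2 with (y → z), and ¬x at every k in [2,j-1].
  j=2: rhs fails.
  j=3: rhs holds but lhs fails at k=2.
  j=4: rhs holds but lhs fails at k=2.
  j=5: rhs holds but lhs fails at k=2.
  j=6: rhs holds but lhs fails at k=2.
  j=7: rhs holds but lhs fails at k=2.
  j=8: rhs holds but lhs fails at k=2.
  j=9: rhs holds but lhs fails at k=2.
  j=10: rhs fails.
  j=11: rhs holds but lhs fails at k=2.
  j=12: rhs holds but lhs fails at k=2.
  j=13: rhs holds but lhs fails at k=2.
No witness within the range → none.

none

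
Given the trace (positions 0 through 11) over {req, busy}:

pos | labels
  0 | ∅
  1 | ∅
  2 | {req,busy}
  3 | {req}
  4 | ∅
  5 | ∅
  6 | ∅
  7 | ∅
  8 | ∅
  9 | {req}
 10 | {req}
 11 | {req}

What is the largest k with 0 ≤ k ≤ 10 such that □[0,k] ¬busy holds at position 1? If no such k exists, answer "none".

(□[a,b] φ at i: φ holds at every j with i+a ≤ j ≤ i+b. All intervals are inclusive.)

¬busy must hold from j=1 onward; find where it first fails.
  j=1: holds
  j=2: fails
Holds on [1,1], so largest k = 0.

0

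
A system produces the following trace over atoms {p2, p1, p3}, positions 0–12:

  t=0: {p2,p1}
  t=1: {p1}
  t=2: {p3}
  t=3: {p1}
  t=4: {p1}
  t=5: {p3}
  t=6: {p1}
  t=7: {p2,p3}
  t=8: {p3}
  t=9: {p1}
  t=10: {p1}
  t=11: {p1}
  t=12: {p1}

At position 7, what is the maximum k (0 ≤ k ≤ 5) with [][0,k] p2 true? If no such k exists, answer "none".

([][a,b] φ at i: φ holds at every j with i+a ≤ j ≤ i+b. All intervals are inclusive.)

0

p2 must hold from j=7 onward; find where it first fails.
  j=7: holds
  j=8: fails
Holds on [7,7], so largest k = 0.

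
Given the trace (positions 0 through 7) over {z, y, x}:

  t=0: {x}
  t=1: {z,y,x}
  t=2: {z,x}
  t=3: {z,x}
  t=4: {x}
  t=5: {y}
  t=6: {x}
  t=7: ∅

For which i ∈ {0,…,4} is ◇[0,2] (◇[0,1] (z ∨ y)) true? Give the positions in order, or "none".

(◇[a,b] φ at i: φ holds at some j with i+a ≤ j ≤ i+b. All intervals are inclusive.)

0, 1, 2, 3, 4

Evaluate at each i in [0,4]:
  i=0: ✓ (witness j=0)
  i=1: ✓ (witness j=1)
  i=2: ✓ (witness j=2)
  i=3: ✓ (witness j=3)
  i=4: ✓ (witness j=4)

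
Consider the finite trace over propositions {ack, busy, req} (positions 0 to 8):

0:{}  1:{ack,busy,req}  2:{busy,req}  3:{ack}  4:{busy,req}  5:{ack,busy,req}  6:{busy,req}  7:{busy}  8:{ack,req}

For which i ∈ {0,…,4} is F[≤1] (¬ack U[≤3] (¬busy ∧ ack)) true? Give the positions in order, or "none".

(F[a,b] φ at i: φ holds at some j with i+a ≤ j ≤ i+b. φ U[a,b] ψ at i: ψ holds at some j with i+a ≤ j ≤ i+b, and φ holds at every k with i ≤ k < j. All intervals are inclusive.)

1, 2, 3

Evaluate at each i in [0,4]:
  i=0: ✗ (none in [0,1])
  i=1: ✓ (witness j=2)
  i=2: ✓ (witness j=2)
  i=3: ✓ (witness j=3)
  i=4: ✗ (none in [4,5])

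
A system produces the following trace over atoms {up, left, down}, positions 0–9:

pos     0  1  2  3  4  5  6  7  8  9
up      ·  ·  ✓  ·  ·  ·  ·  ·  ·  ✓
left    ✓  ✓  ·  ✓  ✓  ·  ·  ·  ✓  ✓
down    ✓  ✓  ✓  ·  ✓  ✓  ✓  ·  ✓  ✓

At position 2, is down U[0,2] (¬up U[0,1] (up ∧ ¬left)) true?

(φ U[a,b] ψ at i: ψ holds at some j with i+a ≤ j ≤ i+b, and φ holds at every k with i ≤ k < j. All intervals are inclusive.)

Need some j in [2,4] with (¬up U[0,1] (up ∧ ¬left)), and down at every k in [2,j-1].
  j=2: (¬up U[0,1] (up ∧ ¬left)) holds; no prefix to check → satisfied.

Holds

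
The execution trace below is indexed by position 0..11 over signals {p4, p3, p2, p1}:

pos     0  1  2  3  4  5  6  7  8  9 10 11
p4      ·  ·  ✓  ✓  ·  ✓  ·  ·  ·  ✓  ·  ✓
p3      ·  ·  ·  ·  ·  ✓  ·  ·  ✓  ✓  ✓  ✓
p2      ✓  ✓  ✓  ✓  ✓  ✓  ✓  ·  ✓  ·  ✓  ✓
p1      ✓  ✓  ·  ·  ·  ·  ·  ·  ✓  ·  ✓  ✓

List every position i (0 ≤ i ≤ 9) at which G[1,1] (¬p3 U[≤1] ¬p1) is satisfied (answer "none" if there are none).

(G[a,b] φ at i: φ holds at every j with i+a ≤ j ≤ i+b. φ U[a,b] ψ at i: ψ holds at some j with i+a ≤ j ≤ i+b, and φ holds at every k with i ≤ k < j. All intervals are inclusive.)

Evaluate at each i in [0,9]:
  i=0: ✓ (all of [1,1])
  i=1: ✓ (all of [2,2])
  i=2: ✓ (all of [3,3])
  i=3: ✓ (all of [4,4])
  i=4: ✓ (all of [5,5])
  i=5: ✓ (all of [6,6])
  i=6: ✓ (all of [7,7])
  i=7: ✗ (fails at j=8)
  i=8: ✓ (all of [9,9])
  i=9: ✗ (fails at j=10)

0, 1, 2, 3, 4, 5, 6, 8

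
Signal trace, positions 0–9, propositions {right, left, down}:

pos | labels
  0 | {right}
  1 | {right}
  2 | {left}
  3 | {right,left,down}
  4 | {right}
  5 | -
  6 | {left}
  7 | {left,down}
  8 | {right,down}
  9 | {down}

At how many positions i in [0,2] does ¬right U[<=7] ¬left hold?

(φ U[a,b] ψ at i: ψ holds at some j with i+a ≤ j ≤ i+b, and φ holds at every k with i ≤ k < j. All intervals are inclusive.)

Evaluate at each i in [0,2]:
  i=0: ✓ (rhs at j=0)
  i=1: ✓ (rhs at j=1)
  i=2: ✗ (lhs fails at k=3 before rhs at j=4)
Positions where it holds: {0, 1} → 2.

2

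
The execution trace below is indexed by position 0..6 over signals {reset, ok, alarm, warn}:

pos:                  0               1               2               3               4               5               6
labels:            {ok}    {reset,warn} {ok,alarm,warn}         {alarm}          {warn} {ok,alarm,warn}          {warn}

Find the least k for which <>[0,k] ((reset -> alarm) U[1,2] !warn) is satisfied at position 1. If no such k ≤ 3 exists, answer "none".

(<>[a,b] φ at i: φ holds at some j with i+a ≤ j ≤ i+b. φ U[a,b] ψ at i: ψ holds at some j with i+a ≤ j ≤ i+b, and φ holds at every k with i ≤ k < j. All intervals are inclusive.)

1

Scan j = 1,2,… for ((reset -> alarm) U[1,2] !warn):
  j=1: fails
  j=2: holds
First hit at j=2, so smallest k = 2-1 = 1.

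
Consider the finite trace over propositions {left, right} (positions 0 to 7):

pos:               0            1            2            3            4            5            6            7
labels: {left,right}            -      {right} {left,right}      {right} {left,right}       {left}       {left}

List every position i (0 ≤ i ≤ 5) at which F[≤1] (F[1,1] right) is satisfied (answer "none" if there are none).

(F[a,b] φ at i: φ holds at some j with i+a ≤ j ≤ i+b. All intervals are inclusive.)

0, 1, 2, 3, 4

Evaluate at each i in [0,5]:
  i=0: ✓ (witness j=1)
  i=1: ✓ (witness j=1)
  i=2: ✓ (witness j=2)
  i=3: ✓ (witness j=3)
  i=4: ✓ (witness j=4)
  i=5: ✗ (none in [5,6])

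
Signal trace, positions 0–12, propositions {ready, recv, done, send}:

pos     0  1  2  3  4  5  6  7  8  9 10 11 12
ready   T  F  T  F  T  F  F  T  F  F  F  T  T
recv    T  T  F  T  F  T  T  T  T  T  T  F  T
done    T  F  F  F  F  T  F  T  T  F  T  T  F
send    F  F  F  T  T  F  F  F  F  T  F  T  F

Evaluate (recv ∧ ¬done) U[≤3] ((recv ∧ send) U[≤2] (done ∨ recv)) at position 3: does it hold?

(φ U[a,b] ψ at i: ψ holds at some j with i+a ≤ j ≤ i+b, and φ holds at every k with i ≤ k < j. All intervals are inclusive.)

Yes

Need some j in [3,6] with ((recv ∧ send) U[≤2] (done ∨ recv)), and (recv ∧ ¬done) at every k in [3,j-1].
  j=3: ((recv ∧ send) U[≤2] (done ∨ recv)) holds; no prefix to check → satisfied.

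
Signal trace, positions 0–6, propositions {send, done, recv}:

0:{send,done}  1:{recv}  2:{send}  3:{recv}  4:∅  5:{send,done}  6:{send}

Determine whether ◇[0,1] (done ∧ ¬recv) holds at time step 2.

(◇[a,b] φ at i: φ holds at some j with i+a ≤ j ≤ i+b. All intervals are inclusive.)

Check (done ∧ ¬recv) at each j in [2,3]:
  j=2: false
  j=3: false
No position in the window satisfies it → formula fails.

False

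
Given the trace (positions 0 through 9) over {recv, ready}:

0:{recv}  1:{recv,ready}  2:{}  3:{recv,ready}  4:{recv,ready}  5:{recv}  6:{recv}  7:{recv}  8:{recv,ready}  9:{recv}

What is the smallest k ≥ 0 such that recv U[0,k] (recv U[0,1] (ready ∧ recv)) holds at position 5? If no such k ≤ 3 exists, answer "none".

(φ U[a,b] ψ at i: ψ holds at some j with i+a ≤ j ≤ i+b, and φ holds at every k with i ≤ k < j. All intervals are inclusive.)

Need earliest j ≥ 5 with (recv U[0,1] (ready ∧ recv)), and recv at every k in [5,j-1].
  j=5: rhs fails.
  j=6: rhs fails.
  j=7: rhs holds; lhs holds on [5,6]. k = 2.

2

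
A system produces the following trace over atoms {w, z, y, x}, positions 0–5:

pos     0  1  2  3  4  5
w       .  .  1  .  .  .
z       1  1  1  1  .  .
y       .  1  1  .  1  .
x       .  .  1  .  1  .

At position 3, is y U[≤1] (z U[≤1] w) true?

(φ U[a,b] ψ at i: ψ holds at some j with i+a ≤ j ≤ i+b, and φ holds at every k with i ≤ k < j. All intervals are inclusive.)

Need some j in [3,4] with (z U[≤1] w), and y at every k in [3,j-1].
  j=3: (z U[≤1] w) — fails.
  j=4: (z U[≤1] w) — fails.
No j in the window works → until fails.

False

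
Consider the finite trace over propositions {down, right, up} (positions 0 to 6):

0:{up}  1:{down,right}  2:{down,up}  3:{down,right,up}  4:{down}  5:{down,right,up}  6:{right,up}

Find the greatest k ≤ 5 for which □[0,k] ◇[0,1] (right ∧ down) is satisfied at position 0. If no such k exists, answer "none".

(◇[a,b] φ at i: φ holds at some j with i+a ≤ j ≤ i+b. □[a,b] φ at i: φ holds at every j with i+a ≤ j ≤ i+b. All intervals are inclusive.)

◇[0,1] (right ∧ down) must hold from j=0 onward; find where it first fails.
  j=0: holds
  j=1: holds
  j=2: holds
  j=3: holds
  j=4: holds
  j=5: holds
Holds through j=5; largest k = 5.

5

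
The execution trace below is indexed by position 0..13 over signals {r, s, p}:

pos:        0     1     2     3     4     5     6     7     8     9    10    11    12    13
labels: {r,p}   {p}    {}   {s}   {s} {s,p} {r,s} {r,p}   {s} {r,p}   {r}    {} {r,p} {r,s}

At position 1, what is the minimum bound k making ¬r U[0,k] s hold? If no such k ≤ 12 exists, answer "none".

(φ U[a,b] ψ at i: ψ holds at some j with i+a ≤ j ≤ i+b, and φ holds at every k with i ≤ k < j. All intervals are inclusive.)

Need earliest j ≥ 1 with s, and ¬r at every k in [1,j-1].
  j=1: rhs fails.
  j=2: rhs fails.
  j=3: rhs holds; lhs holds on [1,2]. k = 2.

2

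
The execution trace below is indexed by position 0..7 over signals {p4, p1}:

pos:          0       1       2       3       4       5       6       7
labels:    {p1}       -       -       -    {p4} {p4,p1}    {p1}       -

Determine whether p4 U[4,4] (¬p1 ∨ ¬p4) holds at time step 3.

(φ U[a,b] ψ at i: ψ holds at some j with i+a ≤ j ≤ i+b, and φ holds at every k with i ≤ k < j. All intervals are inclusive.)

Does not hold

Need some j in [7,7] with (¬p1 ∨ ¬p4), and p4 at every k in [3,j-1].
  j=7: (¬p1 ∨ ¬p4) holds, but p4 fails at k=3 → not this j.
No j in the window works → until fails.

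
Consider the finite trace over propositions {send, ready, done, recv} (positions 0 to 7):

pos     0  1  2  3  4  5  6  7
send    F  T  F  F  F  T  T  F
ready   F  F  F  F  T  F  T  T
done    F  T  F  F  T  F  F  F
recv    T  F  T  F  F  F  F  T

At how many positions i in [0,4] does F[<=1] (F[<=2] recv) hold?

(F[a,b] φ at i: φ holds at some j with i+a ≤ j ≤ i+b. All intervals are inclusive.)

4

Evaluate at each i in [0,4]:
  i=0: ✓ (witness j=0)
  i=1: ✓ (witness j=1)
  i=2: ✓ (witness j=2)
  i=3: ✗ (none in [3,4])
  i=4: ✓ (witness j=5)
Positions where it holds: {0, 1, 2, 4} → 4.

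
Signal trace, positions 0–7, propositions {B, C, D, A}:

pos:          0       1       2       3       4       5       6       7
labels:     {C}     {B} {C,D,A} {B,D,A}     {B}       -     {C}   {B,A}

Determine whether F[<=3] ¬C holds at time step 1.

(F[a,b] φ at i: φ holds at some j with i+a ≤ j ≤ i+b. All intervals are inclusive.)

Check ¬C at each j in [1,4]:
  j=1: true
  j=2: false
  j=3: true
  j=4: true
Found at j=1 → formula holds.

Yes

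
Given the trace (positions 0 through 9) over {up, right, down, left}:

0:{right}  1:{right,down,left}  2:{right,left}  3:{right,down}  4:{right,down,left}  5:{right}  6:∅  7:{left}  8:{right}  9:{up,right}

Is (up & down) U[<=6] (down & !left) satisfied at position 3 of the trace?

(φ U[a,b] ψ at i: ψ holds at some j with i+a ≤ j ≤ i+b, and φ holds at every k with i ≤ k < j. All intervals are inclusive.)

Need some j in [3,9] with (down & !left), and (up & down) at every k in [3,j-1].
  j=3: (down & !left) holds; no prefix to check → satisfied.

True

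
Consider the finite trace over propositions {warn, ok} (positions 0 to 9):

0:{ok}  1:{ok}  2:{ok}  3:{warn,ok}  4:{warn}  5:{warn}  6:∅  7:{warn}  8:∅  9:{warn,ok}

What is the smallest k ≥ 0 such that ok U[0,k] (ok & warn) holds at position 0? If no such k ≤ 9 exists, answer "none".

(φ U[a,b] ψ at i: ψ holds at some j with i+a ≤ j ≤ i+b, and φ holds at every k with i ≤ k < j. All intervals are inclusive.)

3

Need earliest j ≥ 0 with (ok & warn), and ok at every k in [0,j-1].
  j=0: rhs fails.
  j=1: rhs fails.
  j=2: rhs fails.
  j=3: rhs holds; lhs holds on [0,2]. k = 3.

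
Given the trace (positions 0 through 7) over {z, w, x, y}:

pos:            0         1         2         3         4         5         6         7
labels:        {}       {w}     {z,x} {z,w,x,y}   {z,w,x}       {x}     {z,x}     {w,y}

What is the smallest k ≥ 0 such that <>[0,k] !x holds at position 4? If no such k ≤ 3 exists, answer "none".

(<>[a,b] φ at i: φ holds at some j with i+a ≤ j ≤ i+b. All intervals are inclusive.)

3

Scan j = 4,5,… for !x:
  j=4: fails
  j=5: fails
  j=6: fails
  j=7: holds
First hit at j=7, so smallest k = 7-4 = 3.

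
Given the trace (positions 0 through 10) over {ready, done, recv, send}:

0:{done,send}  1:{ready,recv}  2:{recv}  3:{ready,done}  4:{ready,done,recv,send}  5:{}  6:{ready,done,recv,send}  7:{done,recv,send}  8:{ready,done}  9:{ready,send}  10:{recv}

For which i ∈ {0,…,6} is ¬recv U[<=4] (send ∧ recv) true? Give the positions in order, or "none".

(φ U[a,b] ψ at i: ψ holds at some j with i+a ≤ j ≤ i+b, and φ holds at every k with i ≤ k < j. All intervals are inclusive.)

Evaluate at each i in [0,6]:
  i=0: ✗ (lhs fails at k=1 before rhs at j=4)
  i=1: ✗ (lhs fails at k=1 before rhs at j=4)
  i=2: ✗ (lhs fails at k=2 before rhs at j=4)
  i=3: ✓ (rhs at j=4; lhs holds on [3,3])
  i=4: ✓ (rhs at j=4)
  i=5: ✓ (rhs at j=6; lhs holds on [5,5])
  i=6: ✓ (rhs at j=6)

3, 4, 5, 6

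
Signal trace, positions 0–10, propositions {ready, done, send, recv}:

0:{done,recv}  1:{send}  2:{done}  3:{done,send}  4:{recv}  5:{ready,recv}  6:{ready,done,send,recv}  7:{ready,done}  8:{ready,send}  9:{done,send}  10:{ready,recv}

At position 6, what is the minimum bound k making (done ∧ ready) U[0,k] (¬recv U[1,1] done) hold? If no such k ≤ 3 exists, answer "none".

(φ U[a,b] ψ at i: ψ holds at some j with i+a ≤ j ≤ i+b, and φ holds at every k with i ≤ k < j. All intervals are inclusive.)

2

Need earliest j ≥ 6 with (¬recv U[1,1] done), and (done ∧ ready) at every k in [6,j-1].
  j=6: rhs fails.
  j=7: rhs fails.
  j=8: rhs holds; lhs holds on [6,7]. k = 2.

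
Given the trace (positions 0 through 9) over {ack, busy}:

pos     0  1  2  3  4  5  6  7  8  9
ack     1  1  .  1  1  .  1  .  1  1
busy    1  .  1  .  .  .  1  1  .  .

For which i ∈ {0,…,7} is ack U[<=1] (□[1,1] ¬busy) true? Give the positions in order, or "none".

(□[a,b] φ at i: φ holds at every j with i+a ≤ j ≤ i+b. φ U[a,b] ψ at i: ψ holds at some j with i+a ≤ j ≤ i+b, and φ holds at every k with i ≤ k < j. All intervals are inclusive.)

0, 1, 2, 3, 4, 6, 7

Evaluate at each i in [0,7]:
  i=0: ✓ (rhs at j=0)
  i=1: ✓ (rhs at j=2; lhs holds on [1,1])
  i=2: ✓ (rhs at j=2)
  i=3: ✓ (rhs at j=3)
  i=4: ✓ (rhs at j=4)
  i=5: ✗ (no rhs in [5,6])
  i=6: ✓ (rhs at j=7; lhs holds on [6,6])
  i=7: ✓ (rhs at j=7)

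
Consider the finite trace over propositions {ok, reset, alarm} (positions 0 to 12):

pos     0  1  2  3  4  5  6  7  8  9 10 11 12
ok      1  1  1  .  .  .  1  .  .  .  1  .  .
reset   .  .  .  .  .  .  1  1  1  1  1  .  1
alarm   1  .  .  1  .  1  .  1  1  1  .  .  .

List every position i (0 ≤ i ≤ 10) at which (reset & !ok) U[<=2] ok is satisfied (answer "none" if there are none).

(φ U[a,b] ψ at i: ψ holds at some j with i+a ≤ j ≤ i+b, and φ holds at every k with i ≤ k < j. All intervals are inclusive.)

Evaluate at each i in [0,10]:
  i=0: ✓ (rhs at j=0)
  i=1: ✓ (rhs at j=1)
  i=2: ✓ (rhs at j=2)
  i=3: ✗ (no rhs in [3,5])
  i=4: ✗ (lhs fails at k=4 before rhs at j=6)
  i=5: ✗ (lhs fails at k=5 before rhs at j=6)
  i=6: ✓ (rhs at j=6)
  i=7: ✗ (no rhs in [7,9])
  i=8: ✓ (rhs at j=10; lhs holds on [8,9])
  i=9: ✓ (rhs at j=10; lhs holds on [9,9])
  i=10: ✓ (rhs at j=10)

0, 1, 2, 6, 8, 9, 10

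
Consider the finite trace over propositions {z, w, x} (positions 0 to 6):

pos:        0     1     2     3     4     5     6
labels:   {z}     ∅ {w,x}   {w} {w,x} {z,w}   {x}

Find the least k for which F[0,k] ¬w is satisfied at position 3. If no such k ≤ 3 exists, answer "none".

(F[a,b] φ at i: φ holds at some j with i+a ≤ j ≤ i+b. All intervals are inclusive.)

3

Scan j = 3,4,… for ¬w:
  j=3: fails
  j=4: fails
  j=5: fails
  j=6: holds
First hit at j=6, so smallest k = 6-3 = 3.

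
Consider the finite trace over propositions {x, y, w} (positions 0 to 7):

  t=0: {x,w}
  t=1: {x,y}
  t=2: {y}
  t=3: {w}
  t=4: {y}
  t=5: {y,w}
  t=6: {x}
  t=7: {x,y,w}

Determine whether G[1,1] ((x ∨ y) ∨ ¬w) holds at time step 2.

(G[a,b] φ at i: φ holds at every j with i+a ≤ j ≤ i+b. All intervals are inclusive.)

Does not hold

Check ((x ∨ y) ∨ ¬w) at every j in [3,3]:
  j=3: false
Fails at j=3 → formula fails.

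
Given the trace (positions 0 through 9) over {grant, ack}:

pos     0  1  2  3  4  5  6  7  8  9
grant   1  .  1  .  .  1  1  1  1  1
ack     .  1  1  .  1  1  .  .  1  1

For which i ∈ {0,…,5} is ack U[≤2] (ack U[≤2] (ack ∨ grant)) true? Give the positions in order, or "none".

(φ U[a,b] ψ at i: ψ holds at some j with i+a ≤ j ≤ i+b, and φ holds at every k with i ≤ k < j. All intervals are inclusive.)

0, 1, 2, 4, 5

Evaluate at each i in [0,5]:
  i=0: ✓ (rhs at j=0)
  i=1: ✓ (rhs at j=1)
  i=2: ✓ (rhs at j=2)
  i=3: ✗ (lhs fails at k=3 before rhs at j=4)
  i=4: ✓ (rhs at j=4)
  i=5: ✓ (rhs at j=5)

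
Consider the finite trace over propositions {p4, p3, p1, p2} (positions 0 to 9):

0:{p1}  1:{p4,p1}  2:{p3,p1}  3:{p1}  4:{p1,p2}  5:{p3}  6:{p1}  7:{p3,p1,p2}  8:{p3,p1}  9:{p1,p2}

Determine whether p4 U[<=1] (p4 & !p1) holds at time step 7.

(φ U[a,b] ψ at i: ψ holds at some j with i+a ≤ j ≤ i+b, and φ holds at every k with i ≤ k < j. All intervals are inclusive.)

No

Need some j in [7,8] with (p4 & !p1), and p4 at every k in [7,j-1].
  j=7: (p4 & !p1) false.
  j=8: (p4 & !p1) false.
No j in the window works → until fails.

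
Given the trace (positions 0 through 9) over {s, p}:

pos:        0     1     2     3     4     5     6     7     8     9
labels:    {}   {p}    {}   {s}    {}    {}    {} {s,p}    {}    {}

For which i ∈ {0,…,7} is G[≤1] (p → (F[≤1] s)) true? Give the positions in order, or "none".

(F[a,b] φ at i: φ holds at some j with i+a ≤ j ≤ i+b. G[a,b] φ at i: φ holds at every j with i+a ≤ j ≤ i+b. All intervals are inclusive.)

2, 3, 4, 5, 6, 7

Evaluate at each i in [0,7]:
  i=0: ✗ (fails at j=1)
  i=1: ✗ (fails at j=1)
  i=2: ✓ (all of [2,3])
  i=3: ✓ (all of [3,4])
  i=4: ✓ (all of [4,5])
  i=5: ✓ (all of [5,6])
  i=6: ✓ (all of [6,7])
  i=7: ✓ (all of [7,8])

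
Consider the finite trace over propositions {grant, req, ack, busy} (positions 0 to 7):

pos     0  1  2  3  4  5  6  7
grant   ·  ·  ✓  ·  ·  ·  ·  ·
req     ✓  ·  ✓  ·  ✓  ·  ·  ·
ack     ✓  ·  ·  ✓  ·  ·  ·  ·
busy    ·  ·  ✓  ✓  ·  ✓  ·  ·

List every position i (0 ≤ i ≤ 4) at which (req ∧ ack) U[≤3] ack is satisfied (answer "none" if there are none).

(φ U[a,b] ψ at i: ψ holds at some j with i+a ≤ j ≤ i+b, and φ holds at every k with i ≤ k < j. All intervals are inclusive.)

Evaluate at each i in [0,4]:
  i=0: ✓ (rhs at j=0)
  i=1: ✗ (lhs fails at k=1 before rhs at j=3)
  i=2: ✗ (lhs fails at k=2 before rhs at j=3)
  i=3: ✓ (rhs at j=3)
  i=4: ✗ (no rhs in [4,7])

0, 3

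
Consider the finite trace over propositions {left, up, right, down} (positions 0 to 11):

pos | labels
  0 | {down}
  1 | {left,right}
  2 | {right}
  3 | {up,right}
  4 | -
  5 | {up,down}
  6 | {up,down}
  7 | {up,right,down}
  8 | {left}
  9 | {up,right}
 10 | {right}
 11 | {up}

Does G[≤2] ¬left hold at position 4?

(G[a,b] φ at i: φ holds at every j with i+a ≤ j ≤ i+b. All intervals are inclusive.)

Check ¬left at every j in [4,6]:
  j=4: true
  j=5: true
  j=6: true
All positions satisfy it → formula holds.

Yes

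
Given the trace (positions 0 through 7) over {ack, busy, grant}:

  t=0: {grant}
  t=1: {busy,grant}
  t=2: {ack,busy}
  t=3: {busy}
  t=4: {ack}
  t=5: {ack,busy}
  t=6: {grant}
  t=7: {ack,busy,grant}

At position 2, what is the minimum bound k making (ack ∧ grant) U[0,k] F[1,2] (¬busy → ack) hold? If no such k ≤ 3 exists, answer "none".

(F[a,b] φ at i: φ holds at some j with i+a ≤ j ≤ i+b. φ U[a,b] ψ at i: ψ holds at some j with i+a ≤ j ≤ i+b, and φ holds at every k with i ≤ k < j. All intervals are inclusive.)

Need earliest j ≥ 2 with F[1,2] (¬busy → ack), and (ack ∧ grant) at every k in [2,j-1].
  j=2: rhs holds (empty prefix). k = 0.

0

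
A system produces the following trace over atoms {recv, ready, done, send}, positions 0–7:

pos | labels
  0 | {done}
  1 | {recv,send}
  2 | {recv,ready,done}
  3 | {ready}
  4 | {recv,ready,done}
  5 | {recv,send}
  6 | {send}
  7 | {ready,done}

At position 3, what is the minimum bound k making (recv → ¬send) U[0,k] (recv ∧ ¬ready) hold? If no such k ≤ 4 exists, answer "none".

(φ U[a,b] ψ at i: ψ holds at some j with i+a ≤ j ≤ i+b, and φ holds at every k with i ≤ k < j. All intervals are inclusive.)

Need earliest j ≥ 3 with (recv ∧ ¬ready), and (recv → ¬send) at every k in [3,j-1].
  j=3: rhs fails.
  j=4: rhs fails.
  j=5: rhs holds; lhs holds on [3,4]. k = 2.

2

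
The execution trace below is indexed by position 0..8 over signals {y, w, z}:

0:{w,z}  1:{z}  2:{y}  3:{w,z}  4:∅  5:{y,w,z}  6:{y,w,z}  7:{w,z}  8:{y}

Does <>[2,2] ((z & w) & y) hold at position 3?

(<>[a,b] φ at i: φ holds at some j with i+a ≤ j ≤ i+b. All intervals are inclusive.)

Check ((z & w) & y) at each j in [5,5]:
  j=5: true
Found at j=5 → formula holds.

Yes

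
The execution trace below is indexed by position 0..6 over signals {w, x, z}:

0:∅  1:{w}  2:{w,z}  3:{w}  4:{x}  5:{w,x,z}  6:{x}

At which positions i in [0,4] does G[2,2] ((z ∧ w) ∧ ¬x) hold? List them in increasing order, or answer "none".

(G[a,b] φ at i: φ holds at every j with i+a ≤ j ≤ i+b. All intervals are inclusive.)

0

Evaluate at each i in [0,4]:
  i=0: ✓ (all of [2,2])
  i=1: ✗ (fails at j=3)
  i=2: ✗ (fails at j=4)
  i=3: ✗ (fails at j=5)
  i=4: ✗ (fails at j=6)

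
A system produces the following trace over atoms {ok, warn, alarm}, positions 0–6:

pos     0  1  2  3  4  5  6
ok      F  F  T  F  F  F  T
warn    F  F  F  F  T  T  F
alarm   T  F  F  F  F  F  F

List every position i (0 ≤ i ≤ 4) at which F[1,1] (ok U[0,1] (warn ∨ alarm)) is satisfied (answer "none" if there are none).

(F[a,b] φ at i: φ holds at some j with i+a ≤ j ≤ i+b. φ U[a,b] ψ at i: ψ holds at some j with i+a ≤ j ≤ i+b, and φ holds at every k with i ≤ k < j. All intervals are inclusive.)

Evaluate at each i in [0,4]:
  i=0: ✗ (none in [1,1])
  i=1: ✗ (none in [2,2])
  i=2: ✗ (none in [3,3])
  i=3: ✓ (witness j=4)
  i=4: ✓ (witness j=5)

3, 4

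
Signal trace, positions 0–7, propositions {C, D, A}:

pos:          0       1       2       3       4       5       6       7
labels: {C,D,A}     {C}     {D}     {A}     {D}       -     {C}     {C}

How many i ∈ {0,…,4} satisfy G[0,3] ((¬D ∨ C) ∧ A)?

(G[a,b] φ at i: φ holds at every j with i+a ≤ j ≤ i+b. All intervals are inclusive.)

0

Evaluate at each i in [0,4]:
  i=0: ✗ (fails at j=1)
  i=1: ✗ (fails at j=1)
  i=2: ✗ (fails at j=2)
  i=3: ✗ (fails at j=4)
  i=4: ✗ (fails at j=4)
Positions where it holds: {} → 0.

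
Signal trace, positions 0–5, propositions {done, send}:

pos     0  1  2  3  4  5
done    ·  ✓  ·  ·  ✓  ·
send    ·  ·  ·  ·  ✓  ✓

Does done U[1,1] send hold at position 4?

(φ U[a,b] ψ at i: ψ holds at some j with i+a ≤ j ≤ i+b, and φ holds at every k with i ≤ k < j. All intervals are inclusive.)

True

Need some j in [5,5] with send, and done at every k in [4,j-1].
  j=5: send holds; done holds at every k in [4,4] → satisfied.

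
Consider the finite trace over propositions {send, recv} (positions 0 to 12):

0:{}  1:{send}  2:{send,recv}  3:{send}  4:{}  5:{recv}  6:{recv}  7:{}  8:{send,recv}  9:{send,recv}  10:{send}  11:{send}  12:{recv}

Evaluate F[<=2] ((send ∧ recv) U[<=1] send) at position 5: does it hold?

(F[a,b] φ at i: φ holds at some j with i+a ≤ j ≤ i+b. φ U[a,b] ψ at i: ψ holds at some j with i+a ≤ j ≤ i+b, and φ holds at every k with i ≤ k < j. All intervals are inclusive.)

No

Check ((send ∧ recv) U[<=1] send) at each j in [5,7]:
  j=5: fails
  j=6: fails
  j=7: fails
No position in the window satisfies it → formula fails.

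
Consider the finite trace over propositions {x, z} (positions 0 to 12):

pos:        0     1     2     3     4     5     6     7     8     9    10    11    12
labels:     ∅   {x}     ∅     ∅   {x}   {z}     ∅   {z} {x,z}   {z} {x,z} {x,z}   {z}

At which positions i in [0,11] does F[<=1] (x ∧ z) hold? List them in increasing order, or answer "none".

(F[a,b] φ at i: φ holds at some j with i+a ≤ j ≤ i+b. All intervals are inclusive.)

Evaluate at each i in [0,11]:
  i=0: ✗ (none in [0,1])
  i=1: ✗ (none in [1,2])
  i=2: ✗ (none in [2,3])
  i=3: ✗ (none in [3,4])
  i=4: ✗ (none in [4,5])
  i=5: ✗ (none in [5,6])
  i=6: ✗ (none in [6,7])
  i=7: ✓ (witness j=8)
  i=8: ✓ (witness j=8)
  i=9: ✓ (witness j=10)
  i=10: ✓ (witness j=10)
  i=11: ✓ (witness j=11)

7, 8, 9, 10, 11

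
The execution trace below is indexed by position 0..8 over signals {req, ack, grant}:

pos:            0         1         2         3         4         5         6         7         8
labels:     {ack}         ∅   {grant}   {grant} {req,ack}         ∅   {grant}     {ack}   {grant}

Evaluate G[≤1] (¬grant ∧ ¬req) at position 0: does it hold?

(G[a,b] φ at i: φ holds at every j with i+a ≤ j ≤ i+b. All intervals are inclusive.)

Check (¬grant ∧ ¬req) at every j in [0,1]:
  j=0: true
  j=1: true
All positions satisfy it → formula holds.

Yes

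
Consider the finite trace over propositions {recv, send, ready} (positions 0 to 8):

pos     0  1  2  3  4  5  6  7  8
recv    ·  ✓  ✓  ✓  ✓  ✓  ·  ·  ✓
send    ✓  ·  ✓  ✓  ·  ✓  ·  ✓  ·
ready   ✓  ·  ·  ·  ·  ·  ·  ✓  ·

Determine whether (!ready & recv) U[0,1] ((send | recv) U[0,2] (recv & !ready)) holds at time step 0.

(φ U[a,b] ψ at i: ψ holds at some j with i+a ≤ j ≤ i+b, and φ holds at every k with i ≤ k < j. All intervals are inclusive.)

Need some j in [0,1] with ((send | recv) U[0,2] (recv & !ready)), and (!ready & recv) at every k in [0,j-1].
  j=0: ((send | recv) U[0,2] (recv & !ready)) holds; no prefix to check → satisfied.

Holds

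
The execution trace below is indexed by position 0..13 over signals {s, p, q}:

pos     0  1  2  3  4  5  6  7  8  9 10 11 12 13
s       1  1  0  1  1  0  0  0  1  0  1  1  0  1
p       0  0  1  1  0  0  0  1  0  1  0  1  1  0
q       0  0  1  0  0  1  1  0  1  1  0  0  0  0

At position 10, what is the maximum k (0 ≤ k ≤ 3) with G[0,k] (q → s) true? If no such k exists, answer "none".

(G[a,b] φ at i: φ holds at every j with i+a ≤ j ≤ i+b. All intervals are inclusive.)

(q → s) must hold from j=10 onward; find where it first fails.
  j=10: holds
  j=11: holds
  j=12: holds
  j=13: holds
Holds through j=13; largest k = 3.

3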